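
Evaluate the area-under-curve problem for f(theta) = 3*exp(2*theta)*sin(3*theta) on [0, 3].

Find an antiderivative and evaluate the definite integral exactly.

Antiderivative: F(theta) = 6*exp(2*theta)*sin(3*theta)/13 - 9*exp(2*theta)*cos(3*theta)/13; value = 9/13 + 6*exp(6)*sin(9)/13 - 9*exp(6)*cos(9)/13

Any candidate F(theta) must reproduce f(theta) exactly when differentiated.
F(theta) = 6*exp(2*theta)*sin(3*theta)/13 - 9*exp(2*theta)*cos(3*theta)/13 is an antiderivative of f.
Check: d/dtheta[6*exp(2*theta)*sin(3*theta)/13 - 9*exp(2*theta)*cos(3*theta)/13] = 3*exp(2*theta)*sin(3*theta) = f(theta).
F(3) = 6*exp(6)*sin(9)/13 - 9*exp(6)*cos(9)/13; F(0) = -9/13.
Integral = F(3) - F(0) = 9/13 + 6*exp(6)*sin(9)/13 - 9*exp(6)*cos(9)/13.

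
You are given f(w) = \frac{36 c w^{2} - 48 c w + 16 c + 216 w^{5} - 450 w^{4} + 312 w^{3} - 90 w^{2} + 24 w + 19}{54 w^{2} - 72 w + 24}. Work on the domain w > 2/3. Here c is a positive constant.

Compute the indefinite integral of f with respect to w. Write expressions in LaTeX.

F(w) = \frac{12 c w^{2} - 8 c w + 18 w^{5} - 30 w^{4} + 12 w^{3} - 6 w^{2} + 4 w - 9}{6 \left(3 w - 2\right)} + C

For F(w) to be correct the identity F'(w) - f(w) = 0 must hold.
Check: d/dw[\frac{12 c w^{2} - 8 c w + 18 w^{5} - 30 w^{4} + 12 w^{3} - 6 w^{2} + 4 w - 9}{6 \left(3 w - 2\right)}] = \frac{36 c w^{2} - 48 c w + 16 c + 216 w^{5} - 450 w^{4} + 312 w^{3} - 90 w^{2} + 24 w + 19}{54 w^{2} - 72 w + 24} = f(w).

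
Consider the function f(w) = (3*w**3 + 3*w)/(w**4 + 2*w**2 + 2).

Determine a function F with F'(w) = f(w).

The substitution u = w**4 + 2*w**2 + 2 works: f is exactly (dF/du)*(du/dw) for that inner function.
Check: d/dw[3*log(w**4 + 2*w**2 + 2)/4] = (3*w**3 + 3*w)/(w**4 + 2*w**2 + 2) = f(w).

An antiderivative is F(w) = 3*log(w**4 + 2*w**2 + 2)/4.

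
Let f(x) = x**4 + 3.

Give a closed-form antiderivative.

For F(x) to be correct the identity F'(x) - f(x) = 0 must hold.
Check: d/dx[x**5/5 + 3*x] = x**4 + 3 = f(x).

An antiderivative is F(x) = x**5/5 + 3*x.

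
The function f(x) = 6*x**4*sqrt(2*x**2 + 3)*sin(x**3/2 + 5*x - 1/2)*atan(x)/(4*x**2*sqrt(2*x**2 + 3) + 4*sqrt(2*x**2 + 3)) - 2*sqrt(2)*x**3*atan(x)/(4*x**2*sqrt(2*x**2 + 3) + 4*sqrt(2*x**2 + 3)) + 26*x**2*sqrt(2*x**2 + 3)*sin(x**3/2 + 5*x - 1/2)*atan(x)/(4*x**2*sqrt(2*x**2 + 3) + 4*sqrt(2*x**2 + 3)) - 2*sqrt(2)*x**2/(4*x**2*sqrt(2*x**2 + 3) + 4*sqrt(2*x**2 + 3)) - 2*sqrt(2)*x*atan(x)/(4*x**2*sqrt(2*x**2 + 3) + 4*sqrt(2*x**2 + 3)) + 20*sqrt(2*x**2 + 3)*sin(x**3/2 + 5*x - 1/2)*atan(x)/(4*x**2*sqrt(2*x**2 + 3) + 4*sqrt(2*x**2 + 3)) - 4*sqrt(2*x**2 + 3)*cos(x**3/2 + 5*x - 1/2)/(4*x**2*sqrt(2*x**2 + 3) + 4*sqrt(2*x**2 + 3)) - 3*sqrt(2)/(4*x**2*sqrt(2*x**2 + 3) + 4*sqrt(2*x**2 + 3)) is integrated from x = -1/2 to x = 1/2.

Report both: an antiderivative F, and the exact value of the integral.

Recognize the product-rule pattern: f = u'v + uv' with u = -sqrt(4*x**2 + 6)/4 - cos(x**3/2 + 5*x - 1/2), v = atan(x), so integration by parts undoes it.
F(x) = -sqrt(2)*sqrt(2*x**2 + 3)*atan(x)/4 - cos(x**3/2 + 5*x - 1/2)*atan(x) is an antiderivative of f.
Check: d/dx[-sqrt(2)*sqrt(2*x**2 + 3)*atan(x)/4 - cos(x**3/2 + 5*x - 1/2)*atan(x)] = (6*x**4*sqrt(2*x**2 + 3)*sin(x**3/2 + 5*x - 1/2)*atan(x) - 2*sqrt(2)*x**3*atan(x) + 26*x**2*sqrt(2*x**2 + 3)*sin(x**3/2 + 5*x - 1/2)*atan(x) - 2*sqrt(2)*x**2 - 2*sqrt(2)*x*atan(x) + 20*sqrt(2*x**2 + 3)*sin(x**3/2 + 5*x - 1/2)*atan(x) - 4*sqrt(2*x**2 + 3)*cos(x**3/2 + 5*x - 1/2) - 3*sqrt(2))/(4*x**2*sqrt(2*x**2 + 3) + 4*sqrt(2*x**2 + 3)), which equals f(x).
F(1/2) = -sqrt(7)*atan(1/2)/4 - cos(33/16)*atan(1/2); F(-1/2) = cos(49/16)*atan(1/2) + sqrt(7)*atan(1/2)/4.
Integral = F(1/2) - F(-1/2) = -sqrt(7)*atan(1/2)/2 - cos(33/16)*atan(1/2) - cos(49/16)*atan(1/2).

Antiderivative: F(x) = -sqrt(2)*sqrt(2*x**2 + 3)*atan(x)/4 - cos(x**3/2 + 5*x - 1/2)*atan(x); value = -sqrt(7)*atan(1/2)/2 - cos(33/16)*atan(1/2) - cos(49/16)*atan(1/2)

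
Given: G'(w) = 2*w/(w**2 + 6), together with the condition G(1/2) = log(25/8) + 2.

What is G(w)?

G(w) = log(w**2/2 + 3) + 2

The substitution u = w**2/2 + 3 works: G'(w) is exactly (dG/du)*(du/dw) for that inner function.
A general antiderivative is log(w**2/2 + 3) + C.
The condition gives C = log(25/8) + 2 - (log(25/8)) = 2.
So G(w) = log(w**2/2 + 3) + 2.
Check: d/dw[log(w**2/2 + 3) + 2] = 2*w/(w**2 + 6) = G'(w).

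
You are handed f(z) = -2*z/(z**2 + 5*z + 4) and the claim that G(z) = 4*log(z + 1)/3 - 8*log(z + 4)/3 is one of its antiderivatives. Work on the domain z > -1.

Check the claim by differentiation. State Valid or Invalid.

d/dz[G] = (8 - 4*z)/(3*z**2 + 15*z + 12)
d/dz[G] - f(z) = 2/(3*z + 3) != 0.

Invalid: d/dz[G] - f = 2/(3*z + 3), which is not 0.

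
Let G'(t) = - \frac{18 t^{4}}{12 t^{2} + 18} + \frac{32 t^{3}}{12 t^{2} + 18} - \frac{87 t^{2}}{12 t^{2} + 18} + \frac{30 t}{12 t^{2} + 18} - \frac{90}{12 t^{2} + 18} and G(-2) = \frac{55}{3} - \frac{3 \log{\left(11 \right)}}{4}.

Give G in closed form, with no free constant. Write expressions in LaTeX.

G(t) = - \frac{t^{3}}{2} + \frac{4 t^{2}}{3} - 5 t - \frac{3 \log{\left(2 t^{2} + 3 \right)}}{4} - 1

Integrate term by term and add the pieces.
A general antiderivative is - \frac{t^{3}}{2} + \frac{4 t^{2}}{3} - 5 t - \frac{3 \log{\left(2 t^{2} + 3 \right)}}{4} + C.
The condition gives C = \frac{55}{3} - \frac{3 \log{\left(11 \right)}}{4} - (\frac{58}{3} - \frac{3 \log{\left(11 \right)}}{4}) = -1.
So G(t) = - \frac{t^{3}}{2} + \frac{4 t^{2}}{3} - 5 t - \frac{3 \log{\left(2 t^{2} + 3 \right)}}{4} - 1.
Check: d/dt[- \frac{t^{3}}{2} + \frac{4 t^{2}}{3} - 5 t - \frac{3 \log{\left(2 t^{2} + 3 \right)}}{4} - 1] = \frac{- 18 t^{4} + 32 t^{3} - 87 t^{2} + 30 t - 90}{12 t^{2} + 18}, which equals G'(t).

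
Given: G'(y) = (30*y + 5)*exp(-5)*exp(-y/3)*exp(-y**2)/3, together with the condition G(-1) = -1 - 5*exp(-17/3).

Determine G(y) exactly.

The substitution u = -y**2 - y/3 - 5 works: G'(y) is exactly (dG/du)*(du/dy) for that inner function.
A general antiderivative is -5*exp(-y**2 - y/3 - 5) + C.
The condition gives C = -1 - 5*exp(-17/3) - (-5*exp(-17/3)) = -1.
So G(y) = -1 - 5*exp(-5)*exp(-y/3)*exp(-y**2).
Check: d/dy[-1 - 5*exp(-5)*exp(-y/3)*exp(-y**2)] = (30*y + 5)*exp(-5)*exp(-y/3)*exp(-y**2)/3 = G'(y).

G(y) = -1 - 5*exp(-5)*exp(-y/3)*exp(-y**2)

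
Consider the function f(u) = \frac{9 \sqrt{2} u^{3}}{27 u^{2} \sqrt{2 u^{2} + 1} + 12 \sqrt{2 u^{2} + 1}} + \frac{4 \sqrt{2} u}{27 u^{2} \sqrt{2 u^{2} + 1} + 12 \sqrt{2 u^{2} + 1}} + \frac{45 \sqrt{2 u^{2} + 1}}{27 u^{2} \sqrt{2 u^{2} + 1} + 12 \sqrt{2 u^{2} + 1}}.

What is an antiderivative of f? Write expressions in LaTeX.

The integrand splits into summands that can be handled one at a time.
Check: d/du[\frac{\sqrt{2} \left(2 \sqrt{2 u^{2} + 1} + 15 \sqrt{2} \operatorname{atan}{\left(\frac{3 u}{2} \right)}\right)}{12}] = \frac{9 \sqrt{2} u^{3} + 4 \sqrt{2} u + 45 \sqrt{2 u^{2} + 1}}{27 u^{2} \sqrt{2 u^{2} + 1} + 12 \sqrt{2 u^{2} + 1}}, which equals f(u).

An antiderivative is F(u) = \frac{\sqrt{2} \left(2 \sqrt{2 u^{2} + 1} + 15 \sqrt{2} \operatorname{atan}{\left(\frac{3 u}{2} \right)}\right)}{12}.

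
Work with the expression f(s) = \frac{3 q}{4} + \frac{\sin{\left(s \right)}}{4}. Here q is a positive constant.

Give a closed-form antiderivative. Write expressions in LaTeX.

Since d/ds undoes antidifferentiation here, F'(s) = f(s) is required of F(s).
Check: d/ds[\frac{3 q s - \cos{\left(s \right)}}{4}] = \frac{3 q}{4} + \frac{\sin{\left(s \right)}}{4} = f(s).

An antiderivative is F(s) = \frac{3 q s - \cos{\left(s \right)}}{4}.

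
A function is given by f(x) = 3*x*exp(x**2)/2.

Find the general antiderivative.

F(x) = 3*exp(x**2)/4 + C

Since d/dx undoes antidifferentiation here, F'(x) = f(x) is required of F(x).
Check: d/dx[3*exp(x**2)/4] = 3*x*exp(x**2)/2 = f(x).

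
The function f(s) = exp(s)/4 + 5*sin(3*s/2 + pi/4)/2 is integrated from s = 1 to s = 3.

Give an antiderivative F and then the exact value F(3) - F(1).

The integrand splits into summands that can be handled one at a time.
F(s) = exp(s)/4 - 5*cos(3*s/2 + pi/4)/3 is an antiderivative of f.
Check: d/ds[exp(s)/4 - 5*cos(3*s/2 + pi/4)/3] = exp(s)/4 + 5*sin(3*s/2 + pi/4)/2 = f(s).
F(3) = -5*cos(pi/4 + 9/2)/3 + exp(3)/4; F(1) = exp(1)/4 - 5*cos(pi/4 + 3/2)/3.
Integral = F(3) - F(1) = 5*cos(pi/4 + 3/2)/3 - 5*cos(pi/4 + 9/2)/3 - exp(1)/4 + exp(3)/4.

Antiderivative: F(s) = exp(s)/4 - 5*cos(3*s/2 + pi/4)/3; value = 5*cos(pi/4 + 3/2)/3 - 5*cos(pi/4 + 9/2)/3 - exp(1)/4 + exp(3)/4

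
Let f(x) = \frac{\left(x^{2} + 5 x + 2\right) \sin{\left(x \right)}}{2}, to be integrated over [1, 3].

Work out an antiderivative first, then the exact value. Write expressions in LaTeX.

Antiderivative: F(x) = - \frac{x^{2} \cos{\left(x \right)}}{2} + x \sin{\left(x \right)} - \frac{5 x \cos{\left(x \right)}}{2} + \frac{5 \sin{\left(x \right)}}{2}; value = - \frac{7 \sin{\left(1 \right)}}{2} + \frac{11 \sin{\left(3 \right)}}{2} + 3 \cos{\left(1 \right)} - 12 \cos{\left(3 \right)}

Whatever form F(x) takes, F'(x) = f(x) is non-negotiable.
F(x) = - \frac{x^{2} \cos{\left(x \right)}}{2} + x \sin{\left(x \right)} - \frac{5 x \cos{\left(x \right)}}{2} + \frac{5 \sin{\left(x \right)}}{2} is an antiderivative of f.
Check: d/dx[- \frac{x^{2} \cos{\left(x \right)}}{2} + x \sin{\left(x \right)} - \frac{5 x \cos{\left(x \right)}}{2} + \frac{5 \sin{\left(x \right)}}{2}] = \frac{x^{2} \sin{\left(x \right)}}{2} + \frac{5 x \sin{\left(x \right)}}{2} + \sin{\left(x \right)}, which equals f(x).
F(3) = \frac{11 \sin{\left(3 \right)}}{2} - 12 \cos{\left(3 \right)}; F(1) = - 3 \cos{\left(1 \right)} + \frac{7 \sin{\left(1 \right)}}{2}.
Integral = F(3) - F(1) = - \frac{7 \sin{\left(1 \right)}}{2} + \frac{11 \sin{\left(3 \right)}}{2} + 3 \cos{\left(1 \right)} - 12 \cos{\left(3 \right)}.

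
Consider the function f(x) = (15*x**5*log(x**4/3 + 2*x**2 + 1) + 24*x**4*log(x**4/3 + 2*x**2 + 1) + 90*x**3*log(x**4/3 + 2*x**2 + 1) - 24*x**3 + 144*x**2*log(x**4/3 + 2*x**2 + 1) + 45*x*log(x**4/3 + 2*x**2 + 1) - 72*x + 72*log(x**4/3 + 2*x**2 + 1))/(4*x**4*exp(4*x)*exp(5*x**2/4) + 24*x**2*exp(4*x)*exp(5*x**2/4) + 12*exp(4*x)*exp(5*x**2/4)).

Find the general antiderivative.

Recognize the product-rule pattern: f = u'v + uv' with u = -3*exp(-5*x**2/4 - 4*x)/2, v = log(x**4/3 + 2*x**2 + 1), so integration by parts undoes it.
Check: d/dx[-3*exp(-4*x)*exp(-5*x**2/4)*log(x**4/3 + 2*x**2 + 1)/2] = (15*x**5*log(x**4/3 + 2*x**2 + 1) + 24*x**4*log(x**4/3 + 2*x**2 + 1) + 90*x**3*log(x**4/3 + 2*x**2 + 1) - 24*x**3 + 144*x**2*log(x**4/3 + 2*x**2 + 1) + 45*x*log(x**4/3 + 2*x**2 + 1) - 72*x + 72*log(x**4/3 + 2*x**2 + 1))/(4*x**4*exp(4*x)*exp(5*x**2/4) + 24*x**2*exp(4*x)*exp(5*x**2/4) + 12*exp(4*x)*exp(5*x**2/4)) = f(x).

F(x) = -3*exp(-4*x)*exp(-5*x**2/4)*log(x**4/3 + 2*x**2 + 1)/2 + C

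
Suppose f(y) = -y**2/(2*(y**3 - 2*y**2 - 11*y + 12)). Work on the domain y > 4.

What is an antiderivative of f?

An antiderivative is F(y) = -8*log(y - 4)/21 + log(y - 1)/24 - 9*log(y + 3)/56.

Factor the denominator (2*(y - 4)*(y - 1)*(y + 3)) and decompose: f = -9/(56*(y + 3)) + 1/(24*(y - 1)) - 8/(21*(y - 4)); each piece integrates to a log, atan, or power term.
Check: d/dy[-8*log(y - 4)/21 + log(y - 1)/24 - 9*log(y + 3)/56] = -y**2/(2*y**3 - 4*y**2 - 22*y + 24), which equals f(y).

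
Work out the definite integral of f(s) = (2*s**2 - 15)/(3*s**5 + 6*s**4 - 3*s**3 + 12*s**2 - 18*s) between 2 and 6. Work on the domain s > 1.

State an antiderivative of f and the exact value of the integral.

The denominator factors as 3*s*(s - 1)*(s + 3)*(s**2 + 2); partial fractions split f into directly integrable pieces: -19*(5*s - 4)/(198*(s**2 + 2)) + 1/(132*(s + 3)) - 13/(36*(s - 1)) + 5/(6*s).
F(s) = (330*log(s) - 143*log(s - 1) + 3*log(s + 3) - 95*log(s**2 + 2) + 76*sqrt(2)*atan(sqrt(2)*s/2))/396 is an antiderivative of f.
Check: d/ds[(330*log(s) - 143*log(s - 1) + 3*log(s + 3) - 95*log(s**2 + 2) + 76*sqrt(2)*atan(sqrt(2)*s/2))/396] = (2*s**2 - 15)/(3*s**5 + 6*s**4 - 3*s**3 + 12*s**2 - 18*s) = f(s).
F(6) = -95*log(38)/396 - 13*log(5)/36 + log(9)/132 + 19*sqrt(2)*atan(3*sqrt(2))/99 + 5*log(6)/6; F(2) = -95*log(6)/396 + log(5)/132 + 19*sqrt(2)*atan(sqrt(2))/99 + 5*log(2)/6.
Integral = F(6) - F(2) = -95*log(38)/396 - 73*log(5)/198 - 5*log(2)/6 - 19*sqrt(2)*atan(sqrt(2))/99 + log(9)/132 + 19*sqrt(2)*atan(3*sqrt(2))/99 + 425*log(6)/396.

Antiderivative: F(s) = (330*log(s) - 143*log(s - 1) + 3*log(s + 3) - 95*log(s**2 + 2) + 76*sqrt(2)*atan(sqrt(2)*s/2))/396; value = -95*log(38)/396 - 73*log(5)/198 - 5*log(2)/6 - 19*sqrt(2)*atan(sqrt(2))/99 + log(9)/132 + 19*sqrt(2)*atan(3*sqrt(2))/99 + 425*log(6)/396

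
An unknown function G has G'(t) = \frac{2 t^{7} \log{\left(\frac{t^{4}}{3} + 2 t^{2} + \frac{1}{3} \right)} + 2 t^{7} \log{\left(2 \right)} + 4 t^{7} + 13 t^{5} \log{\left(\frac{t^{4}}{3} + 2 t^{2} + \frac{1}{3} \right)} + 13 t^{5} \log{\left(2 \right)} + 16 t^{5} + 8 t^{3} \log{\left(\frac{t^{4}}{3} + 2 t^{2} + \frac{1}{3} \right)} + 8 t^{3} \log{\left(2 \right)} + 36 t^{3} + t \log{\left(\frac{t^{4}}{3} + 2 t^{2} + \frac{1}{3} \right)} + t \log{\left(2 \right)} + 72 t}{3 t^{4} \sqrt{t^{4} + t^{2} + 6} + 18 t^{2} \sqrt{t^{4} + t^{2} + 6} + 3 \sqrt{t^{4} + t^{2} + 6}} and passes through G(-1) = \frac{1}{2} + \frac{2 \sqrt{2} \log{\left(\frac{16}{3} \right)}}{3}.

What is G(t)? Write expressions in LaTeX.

G(t) = \frac{\sqrt{t^{4} + t^{2} + 6} \log{\left(\frac{2 t^{4}}{3} + 4 t^{2} + \frac{2}{3} \right)}}{3} + \frac{1}{2}

G'(t) has the shape u'v + uv' for u = \frac{\sqrt{t^{4} + t^{2} + 6}}{3} and v = \log{\left(\frac{2 t^{4}}{3} + 4 t^{2} + \frac{2}{3} \right)} — it is the derivative of the product u*v.
A general antiderivative is \frac{\sqrt{t^{4} + t^{2} + 6} \log{\left(\frac{2 t^{4}}{3} + 4 t^{2} + \frac{2}{3} \right)}}{3} + C.
The condition gives C = \frac{1}{2} + \frac{2 \sqrt{2} \log{\left(\frac{16}{3} \right)}}{3} - (\frac{2 \sqrt{2} \log{\left(\frac{16}{3} \right)}}{3}) = \frac{1}{2}.
So G(t) = \frac{\sqrt{t^{4} + t^{2} + 6} \log{\left(\frac{2 t^{4}}{3} + 4 t^{2} + \frac{2}{3} \right)}}{3} + \frac{1}{2}.
Check: d/dt[\frac{\sqrt{t^{4} + t^{2} + 6} \log{\left(\frac{2 t^{4}}{3} + 4 t^{2} + \frac{2}{3} \right)}}{3} + \frac{1}{2}] = \frac{2 t^{7} \log{\left(\frac{t^{4}}{3} + 2 t^{2} + \frac{1}{3} \right)} + 2 t^{7} \log{\left(2 \right)} + 4 t^{7} + 13 t^{5} \log{\left(\frac{t^{4}}{3} + 2 t^{2} + \frac{1}{3} \right)} + 13 t^{5} \log{\left(2 \right)} + 16 t^{5} + 8 t^{3} \log{\left(\frac{t^{4}}{3} + 2 t^{2} + \frac{1}{3} \right)} + 8 t^{3} \log{\left(2 \right)} + 36 t^{3} + t \log{\left(\frac{t^{4}}{3} + 2 t^{2} + \frac{1}{3} \right)} + t \log{\left(2 \right)} + 72 t}{3 t^{4} \sqrt{t^{4} + t^{2} + 6} + 18 t^{2} \sqrt{t^{4} + t^{2} + 6} + 3 \sqrt{t^{4} + t^{2} + 6}} = G'(t).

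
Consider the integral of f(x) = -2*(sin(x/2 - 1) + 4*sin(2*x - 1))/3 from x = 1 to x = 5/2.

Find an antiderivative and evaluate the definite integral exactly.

For F(x) to be correct the identity F'(x) - f(x) = 0 must hold.
F(x) = 4*(cos(x/2 - 1) + cos(2*x - 1))/3 is an antiderivative of f.
Check: d/dx[4*(cos(x/2 - 1) + cos(2*x - 1))/3] = -2*sin(x/2 - 1)/3 - 8*sin(2*x - 1)/3, which equals f(x).
F(5/2) = 4*cos(4)/3 + 4*cos(1/4)/3; F(1) = 4*cos(1)/3 + 4*cos(1/2)/3.
Integral = F(5/2) - F(1) = -4*cos(1/2)/3 + 4*cos(4)/3 - 4*cos(1)/3 + 4*cos(1/4)/3.

Antiderivative: F(x) = 4*(cos(x/2 - 1) + cos(2*x - 1))/3; value = -4*cos(1/2)/3 + 4*cos(4)/3 - 4*cos(1)/3 + 4*cos(1/4)/3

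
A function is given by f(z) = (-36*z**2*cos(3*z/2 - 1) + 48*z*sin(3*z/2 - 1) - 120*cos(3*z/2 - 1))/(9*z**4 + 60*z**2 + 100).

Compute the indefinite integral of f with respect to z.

F(z) = -8*sin(3*z/2 - 1)/(3*z**2 + 10) + C

f has the shape u'v + uv' for u = -4/(3*(z**2/2 + 5/3)) and v = sin(3*z/2 - 1) — it is the derivative of the product u*v.
Check: d/dz[-8*sin(3*z/2 - 1)/(3*z**2 + 10)] = (-36*z**2*cos(3*z/2 - 1) + 48*z*sin(3*z/2 - 1) - 120*cos(3*z/2 - 1))/(9*z**4 + 60*z**2 + 100) = f(z).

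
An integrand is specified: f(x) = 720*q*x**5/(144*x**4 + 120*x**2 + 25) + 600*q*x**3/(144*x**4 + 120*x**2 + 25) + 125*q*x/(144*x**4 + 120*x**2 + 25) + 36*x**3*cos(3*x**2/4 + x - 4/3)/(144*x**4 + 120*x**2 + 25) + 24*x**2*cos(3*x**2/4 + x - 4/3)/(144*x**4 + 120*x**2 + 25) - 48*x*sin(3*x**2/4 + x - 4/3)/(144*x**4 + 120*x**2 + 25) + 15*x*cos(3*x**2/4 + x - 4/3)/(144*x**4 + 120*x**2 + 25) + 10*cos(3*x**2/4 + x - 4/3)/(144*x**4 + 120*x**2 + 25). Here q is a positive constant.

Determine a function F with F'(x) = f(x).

An antiderivative is F(x) = (60*q*x**4 + 25*q*x**2 + 4*sin(3*x**2/4 + x - 4/3))/(2*(12*x**2 + 5)).

The integrand splits into summands that can be handled one at a time.
Check: d/dx[(60*q*x**4 + 25*q*x**2 + 4*sin(3*x**2/4 + x - 4/3))/(2*(12*x**2 + 5))] = (720*q*x**5 + 600*q*x**3 + 125*q*x + 36*x**3*cos(3*x**2/4 + x - 4/3) + 24*x**2*cos(3*x**2/4 + x - 4/3) - 48*x*sin(3*x**2/4 + x - 4/3) + 15*x*cos(3*x**2/4 + x - 4/3) + 10*cos(3*x**2/4 + x - 4/3))/(144*x**4 + 120*x**2 + 25), which equals f(x).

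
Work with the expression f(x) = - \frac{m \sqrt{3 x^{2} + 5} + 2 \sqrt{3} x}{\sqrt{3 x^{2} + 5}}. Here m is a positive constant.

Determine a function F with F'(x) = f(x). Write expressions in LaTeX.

An antiderivative is F(x) = - m x - 2 \sqrt{x^{2} + \frac{5}{3}}.

Any candidate F(x) must reproduce f(x) exactly when differentiated.
Check: d/dx[- m x - 2 \sqrt{x^{2} + \frac{5}{3}}] = \frac{- m \sqrt{3 x^{2} + 5} - 2 \sqrt{3} x}{\sqrt{3 x^{2} + 5}}, which equals f(x).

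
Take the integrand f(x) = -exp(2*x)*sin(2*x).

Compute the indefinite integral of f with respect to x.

Recover f(x) by differentiating a candidate F(x); any mismatch rules it out.
Check: d/dx[(-sin(2*x) + cos(2*x))*exp(2*x)/4] = -exp(2*x)*sin(2*x) = f(x).

F(x) = (-sin(2*x) + cos(2*x))*exp(2*x)/4 + C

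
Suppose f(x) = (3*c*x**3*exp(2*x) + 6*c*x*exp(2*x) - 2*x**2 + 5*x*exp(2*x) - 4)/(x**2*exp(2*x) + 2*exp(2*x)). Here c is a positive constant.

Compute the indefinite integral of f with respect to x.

An antiderivative F(x) passes only if d/dx[F] lands on f(x) exactly.
Check: d/dx[(3*c*x**2*exp(2*x) + 5*exp(2*x)*log(x**2/2 + 1) + 5*exp(2*x)*log(3) + 2)*exp(-2*x)/2] = (3*c*x**3*exp(2*x) + 6*c*x*exp(2*x) - 2*x**2 + 5*x*exp(2*x) - 4)/(x**2*exp(2*x) + 2*exp(2*x)) = f(x).

F(x) = (3*c*x**2*exp(2*x) + 5*exp(2*x)*log(x**2/2 + 1) + 5*exp(2*x)*log(3) + 2)*exp(-2*x)/2 + C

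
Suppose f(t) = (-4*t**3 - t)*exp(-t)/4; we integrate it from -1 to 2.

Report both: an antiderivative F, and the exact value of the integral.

Antiderivative: F(t) = (4*t**3 + 12*t**2 + 25*t + 25)*exp(-t)/4; value = -2*exp(1) + 155*exp(-2)/4

Recognize the product-rule pattern: f = u'v + uv' with u = t**3 + 3*t**2 + 25*t/4 + 25/4, v = exp(-t), so integration by parts undoes it.
F(t) = (4*t**3 + 12*t**2 + 25*t + 25)*exp(-t)/4 is an antiderivative of f.
Check: d/dt[(4*t**3 + 12*t**2 + 25*t + 25)*exp(-t)/4] = (-4*t**3 - t)*exp(-t)/4 = f(t).
F(2) = 155*exp(-2)/4; F(-1) = 2*exp(1).
Integral = F(2) - F(-1) = -2*exp(1) + 155*exp(-2)/4.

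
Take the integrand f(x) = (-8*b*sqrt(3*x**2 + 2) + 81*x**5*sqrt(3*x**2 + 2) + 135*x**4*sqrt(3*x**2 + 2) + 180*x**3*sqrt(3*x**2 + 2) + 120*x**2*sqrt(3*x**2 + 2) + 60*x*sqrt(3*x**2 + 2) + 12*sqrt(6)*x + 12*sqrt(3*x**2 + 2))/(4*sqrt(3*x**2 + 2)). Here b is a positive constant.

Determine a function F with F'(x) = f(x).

Check any antiderivative F(x) by computing F'(x) and comparing it with f(x).
Check: d/dx[sqrt(3)*(-16*sqrt(3)*b*x + 27*sqrt(3)*x**6 + 54*sqrt(3)*x**5 + 90*sqrt(3)*x**4 + 80*sqrt(3)*x**3 + 60*sqrt(3)*x**2 + 24*sqrt(3)*x + 24*sqrt(2)*sqrt(3*x**2 + 2) + 8*sqrt(3))/24] = (-8*b*sqrt(3*x**2 + 2) + 81*x**5*sqrt(3*x**2 + 2) + 135*x**4*sqrt(3*x**2 + 2) + 180*x**3*sqrt(3*x**2 + 2) + 120*x**2*sqrt(3*x**2 + 2) + 60*x*sqrt(3*x**2 + 2) + 12*sqrt(6)*x + 12*sqrt(3*x**2 + 2))/(4*sqrt(3*x**2 + 2)) = f(x).

An antiderivative is F(x) = sqrt(3)*(-16*sqrt(3)*b*x + 27*sqrt(3)*x**6 + 54*sqrt(3)*x**5 + 90*sqrt(3)*x**4 + 80*sqrt(3)*x**3 + 60*sqrt(3)*x**2 + 24*sqrt(3)*x + 24*sqrt(2)*sqrt(3*x**2 + 2) + 8*sqrt(3))/24.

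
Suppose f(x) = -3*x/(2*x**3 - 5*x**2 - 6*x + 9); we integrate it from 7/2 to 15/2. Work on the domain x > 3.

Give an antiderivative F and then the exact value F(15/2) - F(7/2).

Antiderivative: F(x) = -log(x - 3)/2 + 3*log(x - 1)/10 + log(x + 3/2)/5; value = -log(9/2)/2 - log(2)/2 - log(5)/5 - 3*log(5/2)/10 + log(9)/5 + 3*log(13/2)/10

Factor the denominator ((x - 3)*(x - 1)*(2*x + 3)) and decompose: f = 2/(5*(2*x + 3)) + 3/(10*(x - 1)) - 1/(2*(x - 3)); each piece integrates to a log, atan, or power term.
F(x) = -log(x - 3)/2 + 3*log(x - 1)/10 + log(x + 3/2)/5 is an antiderivative of f.
Check: d/dx[-log(x - 3)/2 + 3*log(x - 1)/10 + log(x + 3/2)/5] = -3*x/(2*x**3 - 5*x**2 - 6*x + 9) = f(x).
F(15/2) = -log(9/2)/2 + log(9)/5 + 3*log(13/2)/10; F(7/2) = 3*log(5/2)/10 + log(5)/5 + log(2)/2.
Integral = F(15/2) - F(7/2) = -log(9/2)/2 - log(2)/2 - log(5)/5 - 3*log(5/2)/10 + log(9)/5 + 3*log(13/2)/10.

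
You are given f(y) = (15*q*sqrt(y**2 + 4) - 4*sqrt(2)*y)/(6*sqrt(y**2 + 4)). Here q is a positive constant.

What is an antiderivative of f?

Whatever form F(y) takes, F'(y) = f(y) is non-negotiable.
Check: d/dy[(15*q*y - 4*sqrt(2)*sqrt(y**2 + 4))/6] = (15*q*sqrt(y**2 + 4) - 4*sqrt(2)*y)/(6*sqrt(y**2 + 4)) = f(y).

An antiderivative is F(y) = (15*q*y - 4*sqrt(2)*sqrt(y**2 + 4))/6.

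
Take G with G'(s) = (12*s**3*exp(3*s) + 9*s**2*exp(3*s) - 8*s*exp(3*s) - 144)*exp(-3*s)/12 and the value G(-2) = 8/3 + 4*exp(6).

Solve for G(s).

G(s) = s**4/4 + s**3/4 - s**2/3 + 2 + 4*exp(-3*s)

Differentiate the proposed G(s) back; it has to land on the given G'(s).
A general antiderivative is s**4/4 + s**3/4 - s**2/3 + 4*exp(-3*s) + C.
The condition gives C = 8/3 + 4*exp(6) - (2/3 + 4*exp(6)) = 2.
So G(s) = s**4/4 + s**3/4 - s**2/3 + 2 + 4*exp(-3*s).
Check: d/ds[s**4/4 + s**3/4 - s**2/3 + 2 + 4*exp(-3*s)] = (12*s**3*exp(3*s) + 9*s**2*exp(3*s) - 8*s*exp(3*s) - 144)*exp(-3*s)/12 = G'(s).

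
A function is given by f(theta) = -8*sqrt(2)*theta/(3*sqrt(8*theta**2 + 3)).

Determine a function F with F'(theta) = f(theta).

f matches the chain-rule pattern g'(h)*h' with inner function h(theta) = 4*theta**2 + 3/2; substituting u = h(theta) collapses the integral.
Check: d/dtheta[-sqrt(2)*sqrt(8*theta**2 + 3)/3] = -8*sqrt(2)*theta/(3*sqrt(8*theta**2 + 3)) = f(theta).

An antiderivative is F(theta) = -sqrt(2)*sqrt(8*theta**2 + 3)/3.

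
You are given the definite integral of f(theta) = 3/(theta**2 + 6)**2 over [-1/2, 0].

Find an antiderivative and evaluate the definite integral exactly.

Antiderivative: F(theta) = 3*theta/(12*theta**2 + 72) + sqrt(6)*atan(sqrt(6)*theta/6)/24; value = 1/50 + sqrt(6)*atan(sqrt(6)/12)/24

An antiderivative F(theta) passes only if d/dtheta[F] lands on f(theta) exactly.
F(theta) = 3*theta/(12*theta**2 + 72) + sqrt(6)*atan(sqrt(6)*theta/6)/24 is an antiderivative of f.
Check: d/dtheta[3*theta/(12*theta**2 + 72) + sqrt(6)*atan(sqrt(6)*theta/6)/24] = 3/(theta**4 + 12*theta**2 + 36), which equals f(theta).
F(0) = 0; F(-1/2) = -sqrt(6)*atan(sqrt(6)/12)/24 - 1/50.
Integral = F(0) - F(-1/2) = 1/50 + sqrt(6)*atan(sqrt(6)/12)/24.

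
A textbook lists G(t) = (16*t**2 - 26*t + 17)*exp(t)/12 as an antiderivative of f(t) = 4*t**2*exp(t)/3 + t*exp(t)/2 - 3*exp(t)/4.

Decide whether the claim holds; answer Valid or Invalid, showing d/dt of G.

Valid - the claim checks out under differentiation.

d/dt[G] = 4*t**2*exp(t)/3 + t*exp(t)/2 - 3*exp(t)/4
This equals f(t) exactly, so the claim holds.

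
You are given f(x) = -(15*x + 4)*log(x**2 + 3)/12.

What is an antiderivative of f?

A first test for any F(x): its x-derivative must equal f(x) identically.
Check: d/dx[5*x**2/8 + 2*x/3 + (-5*x**2/8 - x/3)*log(x**2 + 3) - 15*log(x**2 + 3)/8 - 2*sqrt(3)*atan(sqrt(3)*x/3)/3] = -5*x*log(x**2 + 3)/4 - log(x**2 + 3)/3, which equals f(x).

An antiderivative is F(x) = 5*x**2/8 + 2*x/3 + (-5*x**2/8 - x/3)*log(x**2 + 3) - 15*log(x**2 + 3)/8 - 2*sqrt(3)*atan(sqrt(3)*x/3)/3.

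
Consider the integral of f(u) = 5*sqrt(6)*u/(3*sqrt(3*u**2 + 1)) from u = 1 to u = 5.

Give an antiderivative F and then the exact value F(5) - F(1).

Antiderivative: F(u) = 5*sqrt(6)*sqrt(3*u**2 + 1)/9; value = -10*sqrt(6)/9 + 10*sqrt(114)/9

f matches the chain-rule pattern g'(h)*h' with inner function h(u) = 2*u**2 + 2/3; substituting w = h(u) collapses the integral.
F(u) = 5*sqrt(6)*sqrt(3*u**2 + 1)/9 is an antiderivative of f.
Check: d/du[5*sqrt(6)*sqrt(3*u**2 + 1)/9] = 5*sqrt(6)*u/(3*sqrt(3*u**2 + 1)) = f(u).
F(5) = 10*sqrt(114)/9; F(1) = 10*sqrt(6)/9.
Integral = F(5) - F(1) = -10*sqrt(6)/9 + 10*sqrt(114)/9.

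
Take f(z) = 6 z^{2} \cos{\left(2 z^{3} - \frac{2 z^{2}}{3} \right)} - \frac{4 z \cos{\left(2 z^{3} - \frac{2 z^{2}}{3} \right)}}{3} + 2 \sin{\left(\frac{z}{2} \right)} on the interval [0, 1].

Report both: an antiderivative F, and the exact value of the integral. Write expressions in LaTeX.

Antiderivative: F(z) = \sin{\left(2 z^{3} - \frac{2 z^{2}}{3} \right)} - 4 \cos{\left(\frac{z}{2} \right)}; value = - 4 \cos{\left(\frac{1}{2} \right)} + \sin{\left(\frac{4}{3} \right)} + 4

The integrand splits into summands that can be handled one at a time.
F(z) = \sin{\left(2 z^{3} - \frac{2 z^{2}}{3} \right)} - 4 \cos{\left(\frac{z}{2} \right)} is an antiderivative of f.
Check: d/dz[\sin{\left(2 z^{3} - \frac{2 z^{2}}{3} \right)} - 4 \cos{\left(\frac{z}{2} \right)}] = 6 z^{2} \cos{\left(2 z^{3} - \frac{2 z^{2}}{3} \right)} - \frac{4 z \cos{\left(2 z^{3} - \frac{2 z^{2}}{3} \right)}}{3} + 2 \sin{\left(\frac{z}{2} \right)} = f(z).
F(1) = - 4 \cos{\left(\frac{1}{2} \right)} + \sin{\left(\frac{4}{3} \right)}; F(0) = -4.
Integral = F(1) - F(0) = - 4 \cos{\left(\frac{1}{2} \right)} + \sin{\left(\frac{4}{3} \right)} + 4.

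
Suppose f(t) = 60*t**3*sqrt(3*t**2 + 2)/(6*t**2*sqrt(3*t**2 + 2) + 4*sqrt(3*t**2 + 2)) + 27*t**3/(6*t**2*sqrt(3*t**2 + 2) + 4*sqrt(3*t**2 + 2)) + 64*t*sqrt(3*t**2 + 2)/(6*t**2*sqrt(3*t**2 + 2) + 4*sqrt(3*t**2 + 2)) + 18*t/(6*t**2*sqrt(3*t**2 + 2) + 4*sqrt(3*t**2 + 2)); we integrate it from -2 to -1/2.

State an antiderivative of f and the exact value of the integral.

Antiderivative: F(t) = 5*t**2 + 3*sqrt(3*t**2 + 2)/2 + 2*log(3*t**2 + 2); value = -75/4 - 3*sqrt(14)/2 - 2*log(14) + 2*log(11/4) + 3*sqrt(11)/4

Integrate term by term and add the pieces.
F(t) = 5*t**2 + 3*sqrt(3*t**2 + 2)/2 + 2*log(3*t**2 + 2) is an antiderivative of f.
Check: d/dt[5*t**2 + 3*sqrt(3*t**2 + 2)/2 + 2*log(3*t**2 + 2)] = (60*t**3*sqrt(3*t**2 + 2) + 27*t**3 + 64*t*sqrt(3*t**2 + 2) + 18*t)/(6*t**2*sqrt(3*t**2 + 2) + 4*sqrt(3*t**2 + 2)), which equals f(t).
F(-1/2) = 5/4 + 2*log(11/4) + 3*sqrt(11)/4; F(-2) = 2*log(14) + 3*sqrt(14)/2 + 20.
Integral = F(-1/2) - F(-2) = -75/4 - 3*sqrt(14)/2 - 2*log(14) + 2*log(11/4) + 3*sqrt(11)/4.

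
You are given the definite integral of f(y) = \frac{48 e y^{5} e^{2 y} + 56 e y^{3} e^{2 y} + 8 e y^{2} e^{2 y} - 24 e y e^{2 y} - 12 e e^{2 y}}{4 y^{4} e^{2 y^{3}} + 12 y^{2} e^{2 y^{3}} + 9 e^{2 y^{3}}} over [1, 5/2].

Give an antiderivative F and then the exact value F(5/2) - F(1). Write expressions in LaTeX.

Whatever form F(y) takes, F'(y) = f(y) is non-negotiable.
F(y) = - \frac{4 e y e^{2 y} e^{- 2 y^{3}}}{2 y^{2} + 3} is an antiderivative of f.
Check: d/dy[- \frac{4 e y e^{2 y} e^{- 2 y^{3}}}{2 y^{2} + 3}] = \frac{48 e y^{5} e^{2 y} + 56 e y^{3} e^{2 y} + 8 e y^{2} e^{2 y} - 24 e y e^{2 y} - 12 e e^{2 y}}{4 y^{4} e^{2 y^{3}} + 12 y^{2} e^{2 y^{3}} + 9 e^{2 y^{3}}} = f(y).
F(5/2) = - \frac{20}{31 e^{\frac{101}{4}}}; F(1) = - \frac{4 e}{5}.
Integral = F(5/2) - F(1) = - \frac{20}{31 e^{\frac{101}{4}}} + \frac{4 e}{5}.

Antiderivative: F(y) = - \frac{4 e y e^{2 y} e^{- 2 y^{3}}}{2 y^{2} + 3}; value = - \frac{20}{31 e^{\frac{101}{4}}} + \frac{4 e}{5}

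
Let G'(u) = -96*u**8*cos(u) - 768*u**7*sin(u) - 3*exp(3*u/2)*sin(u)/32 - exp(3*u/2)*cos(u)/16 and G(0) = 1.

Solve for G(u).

G(u) = -96*u**8*sin(u) - exp(3*u/2)*sin(u)/16 + 1

Recognize the product-rule pattern: G'(u) = v'r + vr' with v = -96*u**8 - exp(3*u/2)/16, r = sin(u), so integration by parts undoes it.
A general antiderivative is -(384*u**8 + exp(3*u/2)/4)*sin(u)/4 + C.
The condition gives C = 1 - (0) = 1.
So G(u) = -96*u**8*sin(u) - exp(3*u/2)*sin(u)/16 + 1.
Check: d/du[-96*u**8*sin(u) - exp(3*u/2)*sin(u)/16 + 1] = -96*u**8*cos(u) - 768*u**7*sin(u) - 3*exp(3*u/2)*sin(u)/32 - exp(3*u/2)*cos(u)/16 = G'(u).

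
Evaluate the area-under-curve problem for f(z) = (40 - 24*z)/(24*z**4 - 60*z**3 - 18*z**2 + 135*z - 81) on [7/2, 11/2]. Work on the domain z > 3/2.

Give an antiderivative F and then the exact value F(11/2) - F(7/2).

Factor the denominator (3*(z - 1)*(2*z - 3)**2*(2*z + 3)) and decompose: f = -38/(135*(2*z + 3)) - 50/(27*(2*z - 3)) + 4/(9*(2*z - 3)**2) + 16/(15*(z - 1)); each piece integrates to a log, atan, or power term.
F(z) = (-250*z*log(z - 3/2) + 288*z*log(z - 1) - 38*z*log(z + 3/2) + 375*log(z - 3/2) - 432*log(z - 1) + 57*log(z + 3/2) - 30)/(270*z - 405) is an antiderivative of f.
Check: d/dz[(-250*z*log(z - 3/2) + 288*z*log(z - 1) - 38*z*log(z + 3/2) + 375*log(z - 3/2) - 432*log(z - 1) + 57*log(z + 3/2) - 30)/(270*z - 405)] = (40 - 24*z)/(24*z**4 - 60*z**3 - 18*z**2 + 135*z - 81) = f(z).
F(11/2) = -25*log(4)/27 - 19*log(7)/135 - 1/36 + 16*log(9/2)/15; F(7/2) = -25*log(2)/27 - 19*log(5)/135 - 1/18 + 16*log(5/2)/15.
Integral = F(11/2) - F(7/2) = -25*log(4)/27 - 16*log(5/2)/15 - 19*log(7)/135 + 1/36 + 19*log(5)/135 + 25*log(2)/27 + 16*log(9/2)/15.

Antiderivative: F(z) = (-250*z*log(z - 3/2) + 288*z*log(z - 1) - 38*z*log(z + 3/2) + 375*log(z - 3/2) - 432*log(z - 1) + 57*log(z + 3/2) - 30)/(270*z - 405); value = -25*log(4)/27 - 16*log(5/2)/15 - 19*log(7)/135 + 1/36 + 19*log(5)/135 + 25*log(2)/27 + 16*log(9/2)/15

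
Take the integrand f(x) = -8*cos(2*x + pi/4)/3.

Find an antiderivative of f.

An antiderivative is F(x) = -4*sin(2*x + pi/4)/3.

A first test for any F(x): its x-derivative must equal f(x) identically.
Check: d/dx[-4*sin(2*x + pi/4)/3] = -8*cos(2*x + pi/4)/3 = f(x).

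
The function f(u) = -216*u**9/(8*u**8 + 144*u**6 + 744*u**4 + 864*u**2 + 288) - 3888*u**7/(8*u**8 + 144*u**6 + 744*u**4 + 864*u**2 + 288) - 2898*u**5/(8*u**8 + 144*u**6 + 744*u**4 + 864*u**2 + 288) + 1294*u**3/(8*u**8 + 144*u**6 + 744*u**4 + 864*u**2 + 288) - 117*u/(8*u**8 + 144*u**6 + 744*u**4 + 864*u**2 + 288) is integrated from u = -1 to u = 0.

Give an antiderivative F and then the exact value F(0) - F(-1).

Antiderivative: F(u) = -27*u**6/(2*u**4 + 18*u**2 + 12) + 27*u**4/(4*u**4 + 36*u**2 + 24) - 9*u**2/(8*u**4 + 72*u**2 + 48) + 1/(16*u**4 + 144*u**2 + 96); value = 383/768

f has the shape v'r + vr' for v = 4*(1/4 - 3*u**2/2)**3/3 and r = 1/(u**4/3 + 3*u**2 + 2) — it is the derivative of the product v*r.
F(u) = -27*u**6/(2*u**4 + 18*u**2 + 12) + 27*u**4/(4*u**4 + 36*u**2 + 24) - 9*u**2/(8*u**4 + 72*u**2 + 48) + 1/(16*u**4 + 144*u**2 + 96) is an antiderivative of f.
Check: d/du[-27*u**6/(2*u**4 + 18*u**2 + 12) + 27*u**4/(4*u**4 + 36*u**2 + 24) - 9*u**2/(8*u**4 + 72*u**2 + 48) + 1/(16*u**4 + 144*u**2 + 96)] = (-216*u**9 - 3888*u**7 - 2898*u**5 + 1294*u**3 - 117*u)/(8*u**8 + 144*u**6 + 744*u**4 + 864*u**2 + 288), which equals f(u).
F(0) = 1/96; F(-1) = -125/256.
Integral = F(0) - F(-1) = 383/768.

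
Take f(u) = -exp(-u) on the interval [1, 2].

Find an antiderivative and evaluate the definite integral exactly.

Antiderivative: F(u) = exp(-u); value = -exp(-1) + exp(-2)

Since d/du undoes antidifferentiation here, F'(u) = f(u) is required of F(u).
F(u) = exp(-u) is an antiderivative of f.
Check: d/du[exp(-u)] = -exp(-u) = f(u).
F(2) = exp(-2); F(1) = exp(-1).
Integral = F(2) - F(1) = -exp(-1) + exp(-2).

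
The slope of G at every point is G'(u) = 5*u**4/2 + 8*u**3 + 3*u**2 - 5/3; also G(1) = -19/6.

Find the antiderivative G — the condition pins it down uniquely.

Integrate term by term and add the pieces.
A general antiderivative is u**5/2 + 2*u**4 + u**3 - 5*u/3 - 4 + C.
The condition gives C = -19/6 - (-13/6) = -1.
So G(u) = (3*u**5 + 12*u**4 + 6*u**3 - 10*u - 30)/6.
Check: d/du[(3*u**5 + 12*u**4 + 6*u**3 - 10*u - 30)/6] = 5*u**4/2 + 8*u**3 + 3*u**2 - 5/3 = G'(u).

G(u) = (3*u**5 + 12*u**4 + 6*u**3 - 10*u - 30)/6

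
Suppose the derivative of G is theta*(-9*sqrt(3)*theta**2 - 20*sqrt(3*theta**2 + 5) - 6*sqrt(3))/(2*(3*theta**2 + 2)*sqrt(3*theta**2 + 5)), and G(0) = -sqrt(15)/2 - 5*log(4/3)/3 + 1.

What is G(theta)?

G(theta) = (-3*sqrt(3)*sqrt(3*theta**2 + 5) - 10*log(2*theta**2 + 4/3) + 6)/6

Check a candidate G(theta) by differentiating: d/dtheta[G] must match the given G'(theta).
A general antiderivative is -3*sqrt(theta**2 + 5/3)/2 - 5*log(2*theta**2 + 4/3)/3 + C.
The condition gives C = -sqrt(15)/2 - 5*log(4/3)/3 + 1 - (-sqrt(15)/2 - 5*log(4/3)/3) = 1.
So G(theta) = (-3*sqrt(3)*sqrt(3*theta**2 + 5) - 10*log(2*theta**2 + 4/3) + 6)/6.
Check: d/dtheta[(-3*sqrt(3)*sqrt(3*theta**2 + 5) - 10*log(2*theta**2 + 4/3) + 6)/6] = (-9*sqrt(3)*theta**3 - 20*theta*sqrt(3*theta**2 + 5) - 6*sqrt(3)*theta)/(6*theta**2*sqrt(3*theta**2 + 5) + 4*sqrt(3*theta**2 + 5)), which equals G'(theta).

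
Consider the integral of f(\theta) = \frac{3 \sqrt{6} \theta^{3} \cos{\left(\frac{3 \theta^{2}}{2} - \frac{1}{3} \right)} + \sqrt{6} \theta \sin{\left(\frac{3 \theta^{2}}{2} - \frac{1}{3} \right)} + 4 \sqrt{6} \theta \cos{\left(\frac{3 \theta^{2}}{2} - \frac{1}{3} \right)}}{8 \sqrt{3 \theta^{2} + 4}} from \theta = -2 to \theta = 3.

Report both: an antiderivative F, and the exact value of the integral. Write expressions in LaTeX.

f has the shape u'v + uv' for u = \frac{\sqrt{\frac{\theta^{2}}{2} + \frac{2}{3}}}{4} and v = \sin{\left(\frac{3 \theta^{2}}{2} - \frac{1}{3} \right)} — it is the derivative of the product u*v.
F(\theta) = \frac{\sqrt{\frac{\theta^{2}}{2} + \frac{2}{3}} \sin{\left(\frac{3 \theta^{2}}{2} - \frac{1}{3} \right)}}{4} is an antiderivative of f.
Check: d/d\theta[\frac{\sqrt{\frac{\theta^{2}}{2} + \frac{2}{3}} \sin{\left(\frac{3 \theta^{2}}{2} - \frac{1}{3} \right)}}{4}] = \frac{3 \sqrt{6} \theta^{3} \cos{\left(\frac{3 \theta^{2}}{2} - \frac{1}{3} \right)} + \sqrt{6} \theta \sin{\left(\frac{3 \theta^{2}}{2} - \frac{1}{3} \right)} + 4 \sqrt{6} \theta \cos{\left(\frac{3 \theta^{2}}{2} - \frac{1}{3} \right)}}{8 \sqrt{3 \theta^{2} + 4}} = f(\theta).
F(3) = \frac{\sqrt{186} \sin{\left(\frac{79}{6} \right)}}{24}; F(-2) = \frac{\sqrt{6} \sin{\left(\frac{17}{3} \right)}}{6}.
Integral = F(3) - F(-2) = - \frac{\sqrt{6} \sin{\left(\frac{17}{3} \right)}}{6} + \frac{\sqrt{186} \sin{\left(\frac{79}{6} \right)}}{24}.

Antiderivative: F(\theta) = \frac{\sqrt{\frac{\theta^{2}}{2} + \frac{2}{3}} \sin{\left(\frac{3 \theta^{2}}{2} - \frac{1}{3} \right)}}{4}; value = - \frac{\sqrt{6} \sin{\left(\frac{17}{3} \right)}}{6} + \frac{\sqrt{186} \sin{\left(\frac{79}{6} \right)}}{24}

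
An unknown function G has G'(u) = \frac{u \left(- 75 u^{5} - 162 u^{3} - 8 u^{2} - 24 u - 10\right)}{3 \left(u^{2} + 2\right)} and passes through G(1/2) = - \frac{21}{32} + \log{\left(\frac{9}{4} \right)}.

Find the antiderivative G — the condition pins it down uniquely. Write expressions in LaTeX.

Since d/du undoes antidifferentiation here, G(u) must give back the stated G'(u).
A general antiderivative is - 5 u^{5} - \frac{4 u^{3}}{3} - \frac{4 u^{2}}{3} + \log{\left(u^{2} + 2 \right)} + C.
The condition gives C = - \frac{21}{32} + \log{\left(\frac{9}{4} \right)} - (- \frac{21}{32} + \log{\left(\frac{9}{4} \right)}) = 0.
So G(u) = - 5 u^{5} - \frac{4 u^{3}}{3} - \frac{4 u^{2}}{3} + \log{\left(u^{2} + 2 \right)}.
Check: d/du[- 5 u^{5} - \frac{4 u^{3}}{3} - \frac{4 u^{2}}{3} + \log{\left(u^{2} + 2 \right)}] = \frac{- 75 u^{6} - 162 u^{4} - 8 u^{3} - 24 u^{2} - 10 u}{3 u^{2} + 6}, which equals G'(u).

G(u) = - 5 u^{5} - \frac{4 u^{3}}{3} - \frac{4 u^{2}}{3} + \log{\left(u^{2} + 2 \right)}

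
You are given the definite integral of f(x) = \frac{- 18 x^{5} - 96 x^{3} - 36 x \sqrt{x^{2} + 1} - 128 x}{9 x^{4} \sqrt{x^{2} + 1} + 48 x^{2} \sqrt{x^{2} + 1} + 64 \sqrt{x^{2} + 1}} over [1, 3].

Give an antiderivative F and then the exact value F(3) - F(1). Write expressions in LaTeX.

Antiderivative: F(x) = - 2 \sqrt{x^{2} + 1} + \frac{1}{\frac{x^{2}}{2} + \frac{4}{3}}; value = - 2 \sqrt{10} - \frac{144}{385} + 2 \sqrt{2}

Whatever form F(x) takes, F'(x) = f(x) is non-negotiable.
F(x) = - 2 \sqrt{x^{2} + 1} + \frac{1}{\frac{x^{2}}{2} + \frac{4}{3}} is an antiderivative of f.
Check: d/dx[- 2 \sqrt{x^{2} + 1} + \frac{1}{\frac{x^{2}}{2} + \frac{4}{3}}] = \frac{- 18 x^{5} - 96 x^{3} - 36 x \sqrt{x^{2} + 1} - 128 x}{9 x^{4} \sqrt{x^{2} + 1} + 48 x^{2} \sqrt{x^{2} + 1} + 64 \sqrt{x^{2} + 1}} = f(x).
F(3) = \frac{6}{35} - 2 \sqrt{10}; F(1) = \frac{6}{11} - 2 \sqrt{2}.
Integral = F(3) - F(1) = - 2 \sqrt{10} - \frac{144}{385} + 2 \sqrt{2}.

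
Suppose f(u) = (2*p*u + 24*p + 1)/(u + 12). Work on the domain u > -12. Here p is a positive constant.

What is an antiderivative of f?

An antiderivative is F(u) = 2*p*u + log(u/2 + 6).

A candidate is checked by its d/du: the result must match f(u).
Check: d/du[2*p*u + log(u/2 + 6)] = (2*p*u + 24*p + 1)/(u + 12) = f(u).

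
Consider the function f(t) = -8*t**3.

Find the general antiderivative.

An antiderivative F(t) passes only if d/dt[F] lands on f(t) exactly.
Check: d/dt[-2*t**4] = -8*t**3 = f(t).

F(t) = -2*t**4 + C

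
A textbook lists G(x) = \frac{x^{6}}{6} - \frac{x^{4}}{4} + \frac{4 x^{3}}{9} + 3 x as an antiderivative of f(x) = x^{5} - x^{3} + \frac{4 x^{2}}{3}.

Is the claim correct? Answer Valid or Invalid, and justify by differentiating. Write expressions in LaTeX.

d/dx[G] = x^{5} - x^{3} + \frac{4 x^{2}}{3} + 3
d/dx[G] - f(x) = 3 != 0.

Invalid: d/dx[G] - f = 3, which is not 0.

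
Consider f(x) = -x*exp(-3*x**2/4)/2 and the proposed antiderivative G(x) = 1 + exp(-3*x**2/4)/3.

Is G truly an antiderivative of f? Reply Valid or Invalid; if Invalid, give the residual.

Valid: G'(x) = f(x).

d/dx[G] = -x*exp(-3*x**2/4)/2
This equals f(x) exactly, so the claim holds.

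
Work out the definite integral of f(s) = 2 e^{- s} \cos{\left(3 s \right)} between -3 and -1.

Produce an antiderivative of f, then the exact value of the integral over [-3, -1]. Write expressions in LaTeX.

Antiderivative: F(s) = \frac{\left(3 \sin{\left(3 s \right)} - \cos{\left(3 s \right)}\right) e^{- s}}{5}; value = \frac{e^{3} \cos{\left(9 \right)}}{5} - \frac{3 e \sin{\left(3 \right)}}{5} - \frac{e \cos{\left(3 \right)}}{5} + \frac{3 e^{3} \sin{\left(9 \right)}}{5}

For F(s) to be correct the identity F'(s) - f(s) = 0 must hold.
F(s) = \frac{\left(3 \sin{\left(3 s \right)} - \cos{\left(3 s \right)}\right) e^{- s}}{5} is an antiderivative of f.
Check: d/ds[\frac{\left(3 \sin{\left(3 s \right)} - \cos{\left(3 s \right)}\right) e^{- s}}{5}] = 2 e^{- s} \cos{\left(3 s \right)} = f(s).
F(-1) = - \frac{3 e \sin{\left(3 \right)}}{5} - \frac{e \cos{\left(3 \right)}}{5}; F(-3) = - \frac{3 e^{3} \sin{\left(9 \right)}}{5} - \frac{e^{3} \cos{\left(9 \right)}}{5}.
Integral = F(-1) - F(-3) = \frac{e^{3} \cos{\left(9 \right)}}{5} - \frac{3 e \sin{\left(3 \right)}}{5} - \frac{e \cos{\left(3 \right)}}{5} + \frac{3 e^{3} \sin{\left(9 \right)}}{5}.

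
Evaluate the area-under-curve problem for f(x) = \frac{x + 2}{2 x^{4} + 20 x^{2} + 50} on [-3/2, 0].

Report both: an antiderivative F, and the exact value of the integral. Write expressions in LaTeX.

Antiderivative: F(x) = \frac{2 \sqrt{5} x^{2} \operatorname{atan}{\left(\frac{\sqrt{5} x}{5} \right)} + 10 x + 10 \sqrt{5} \operatorname{atan}{\left(\frac{\sqrt{5} x}{5} \right)} - 25}{100 \left(x^{2} + 5\right)}; value = \frac{3}{580} + \frac{\sqrt{5} \operatorname{atan}{\left(\frac{3 \sqrt{5}}{10} \right)}}{50}

A first test for any F(x): its x-derivative must equal f(x) identically.
F(x) = \frac{2 \sqrt{5} x^{2} \operatorname{atan}{\left(\frac{\sqrt{5} x}{5} \right)} + 10 x + 10 \sqrt{5} \operatorname{atan}{\left(\frac{\sqrt{5} x}{5} \right)} - 25}{100 \left(x^{2} + 5\right)} is an antiderivative of f.
Check: d/dx[\frac{2 \sqrt{5} x^{2} \operatorname{atan}{\left(\frac{\sqrt{5} x}{5} \right)} + 10 x + 10 \sqrt{5} \operatorname{atan}{\left(\frac{\sqrt{5} x}{5} \right)} - 25}{100 \left(x^{2} + 5\right)}] = \frac{x + 2}{2 x^{4} + 20 x^{2} + 50} = f(x).
F(0) = - \frac{1}{20}; F(-3/2) = - \frac{8}{145} - \frac{\sqrt{5} \operatorname{atan}{\left(\frac{3 \sqrt{5}}{10} \right)}}{50}.
Integral = F(0) - F(-3/2) = \frac{3}{580} + \frac{\sqrt{5} \operatorname{atan}{\left(\frac{3 \sqrt{5}}{10} \right)}}{50}.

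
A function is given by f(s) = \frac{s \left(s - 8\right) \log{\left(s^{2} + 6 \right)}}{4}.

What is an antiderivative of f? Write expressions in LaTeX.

An antiderivative is F(s) = - \frac{s^{3}}{18} + s^{2} + s + \left(\frac{s^{3}}{12} - s^{2}\right) \log{\left(s^{2} + 6 \right)} - 6 \log{\left(s^{2} + 6 \right)} - \sqrt{6} \operatorname{atan}{\left(\frac{\sqrt{6} s}{6} \right)}.

Recover f(s) by differentiating a candidate F(s); any mismatch rules it out.
Check: d/ds[- \frac{s^{3}}{18} + s^{2} + s + \left(\frac{s^{3}}{12} - s^{2}\right) \log{\left(s^{2} + 6 \right)} - 6 \log{\left(s^{2} + 6 \right)} - \sqrt{6} \operatorname{atan}{\left(\frac{\sqrt{6} s}{6} \right)}] = \frac{s^{2} \log{\left(s^{2} + 6 \right)}}{4} - 2 s \log{\left(s^{2} + 6 \right)}, which equals f(s).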